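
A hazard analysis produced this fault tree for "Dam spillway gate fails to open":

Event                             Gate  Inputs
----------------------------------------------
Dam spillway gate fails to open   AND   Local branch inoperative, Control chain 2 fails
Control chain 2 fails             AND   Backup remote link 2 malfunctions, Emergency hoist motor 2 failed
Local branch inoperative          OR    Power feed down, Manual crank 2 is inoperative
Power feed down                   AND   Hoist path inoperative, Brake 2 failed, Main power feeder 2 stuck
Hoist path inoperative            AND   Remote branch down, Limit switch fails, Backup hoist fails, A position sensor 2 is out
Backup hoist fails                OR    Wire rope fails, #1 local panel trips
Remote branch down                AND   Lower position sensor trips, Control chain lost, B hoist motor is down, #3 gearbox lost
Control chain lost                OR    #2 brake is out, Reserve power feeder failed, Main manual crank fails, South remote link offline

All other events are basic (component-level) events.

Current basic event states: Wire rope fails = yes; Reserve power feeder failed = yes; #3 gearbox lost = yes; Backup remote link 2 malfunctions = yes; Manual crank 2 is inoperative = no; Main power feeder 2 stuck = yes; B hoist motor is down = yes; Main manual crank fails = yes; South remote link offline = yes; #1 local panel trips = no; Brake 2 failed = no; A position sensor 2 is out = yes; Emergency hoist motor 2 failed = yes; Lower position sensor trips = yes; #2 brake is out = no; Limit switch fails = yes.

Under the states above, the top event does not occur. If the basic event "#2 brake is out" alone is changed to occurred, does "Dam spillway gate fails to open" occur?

No

Counterfactual: set "#2 brake is out" to occurred.
Control chain lost [OR]: #2 brake is out=occurs, Reserve power feeder failed=occurs, Main manual crank fails=occurs, South remote link offline=occurs → at least one input occurs → occurs.
Remote branch down [AND]: Lower position sensor trips=occurs, Control chain lost=occurs, B hoist motor is down=occurs, #3 gearbox lost=occurs → all inputs occur → occurs.
Backup hoist fails [OR]: Wire rope fails=occurs, #1 local panel trips=not → at least one input occurs → occurs.
Hoist path inoperative [AND]: Remote branch down=occurs, Limit switch fails=occurs, Backup hoist fails=occurs, A position sensor 2 is out=occurs → all inputs occur → occurs.
Power feed down [AND]: Hoist path inoperative=occurs, Brake 2 failed=not, Main power feeder 2 stuck=occurs → not all inputs occur → does not occur.
Local branch inoperative [OR]: Power feed down=not, Manual crank 2 is inoperative=not → no input occurs → does not occur.
Control chain 2 fails [AND]: Backup remote link 2 malfunctions=occurs, Emergency hoist motor 2 failed=occurs → all inputs occur → occurs.
Dam spillway gate fails to open [AND]: Local branch inoperative=not, Control chain 2 fails=occurs → not all inputs occur → does not occur.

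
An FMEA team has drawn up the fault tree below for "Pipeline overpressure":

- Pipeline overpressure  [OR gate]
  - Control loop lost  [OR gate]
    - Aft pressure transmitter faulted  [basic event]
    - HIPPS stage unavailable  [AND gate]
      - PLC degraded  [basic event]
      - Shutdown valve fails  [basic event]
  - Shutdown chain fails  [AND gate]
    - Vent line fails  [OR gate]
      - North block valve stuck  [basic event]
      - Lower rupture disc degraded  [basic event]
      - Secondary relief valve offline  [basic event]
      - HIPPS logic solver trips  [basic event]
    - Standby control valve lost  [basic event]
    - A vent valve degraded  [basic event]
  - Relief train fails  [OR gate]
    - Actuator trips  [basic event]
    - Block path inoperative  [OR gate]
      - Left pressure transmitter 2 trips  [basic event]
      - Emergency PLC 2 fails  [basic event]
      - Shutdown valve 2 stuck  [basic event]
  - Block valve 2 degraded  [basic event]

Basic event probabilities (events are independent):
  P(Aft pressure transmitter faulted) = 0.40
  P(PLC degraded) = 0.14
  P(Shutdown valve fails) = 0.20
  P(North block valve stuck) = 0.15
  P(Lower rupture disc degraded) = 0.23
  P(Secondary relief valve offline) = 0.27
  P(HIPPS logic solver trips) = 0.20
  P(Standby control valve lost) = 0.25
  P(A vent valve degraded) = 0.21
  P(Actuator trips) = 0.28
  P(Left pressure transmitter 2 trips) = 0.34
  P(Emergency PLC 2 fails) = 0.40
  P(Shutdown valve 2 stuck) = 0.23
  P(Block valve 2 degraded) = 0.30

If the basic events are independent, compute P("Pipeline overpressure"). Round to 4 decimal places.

0.9133

P(HIPPS stage unavailable) [AND] = 0.14 × 0.20 = 0.028000
P(Control loop lost) [OR] = 1 − (1−0.40) × (1−0.028000) = 0.416800
P(Vent line fails) [OR] = 1 − (1−0.15) × (1−0.23) × (1−0.27) × (1−0.20) = 0.617772
P(Shutdown chain fails) [AND] = 0.617772 × 0.25 × 0.21 = 0.032433
P(Block path inoperative) [OR] = 1 − (1−0.34) × (1−0.40) × (1−0.23) = 0.695080
P(Relief train fails) [OR] = 1 − (1−0.28) × (1−0.695080) = 0.780458
P(Pipeline overpressure) [OR] = 1 − (1−0.416800) × (1−0.032433) × (1−0.780458) × (1−0.30) = 0.913281
Rounded to 4 decimal places: P(Pipeline overpressure) ≈ 0.9133.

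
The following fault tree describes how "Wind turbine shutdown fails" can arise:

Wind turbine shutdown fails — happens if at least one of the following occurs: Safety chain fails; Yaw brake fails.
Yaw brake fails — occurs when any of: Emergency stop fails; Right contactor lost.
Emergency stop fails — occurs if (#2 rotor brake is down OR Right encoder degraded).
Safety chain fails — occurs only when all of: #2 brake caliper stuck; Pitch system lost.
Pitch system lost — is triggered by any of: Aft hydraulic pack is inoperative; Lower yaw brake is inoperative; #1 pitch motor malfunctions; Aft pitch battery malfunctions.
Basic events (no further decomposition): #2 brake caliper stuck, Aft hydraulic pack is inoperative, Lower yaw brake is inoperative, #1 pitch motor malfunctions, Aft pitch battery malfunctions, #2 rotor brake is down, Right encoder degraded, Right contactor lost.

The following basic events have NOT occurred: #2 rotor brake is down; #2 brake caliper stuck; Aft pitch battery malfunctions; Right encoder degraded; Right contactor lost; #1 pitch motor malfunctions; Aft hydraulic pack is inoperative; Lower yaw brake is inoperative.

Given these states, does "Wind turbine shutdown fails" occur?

Pitch system lost [OR]: Aft hydraulic pack is inoperative=not, Lower yaw brake is inoperative=not, #1 pitch motor malfunctions=not, Aft pitch battery malfunctions=not → no input occurs → does not occur.
Safety chain fails [AND]: #2 brake caliper stuck=not, Pitch system lost=not → not all inputs occur → does not occur.
Emergency stop fails [OR]: #2 rotor brake is down=not, Right encoder degraded=not → no input occurs → does not occur.
Yaw brake fails [OR]: Emergency stop fails=not, Right contactor lost=not → no input occurs → does not occur.
Wind turbine shutdown fails [OR]: Safety chain fails=not, Yaw brake fails=not → no input occurs → does not occur.

No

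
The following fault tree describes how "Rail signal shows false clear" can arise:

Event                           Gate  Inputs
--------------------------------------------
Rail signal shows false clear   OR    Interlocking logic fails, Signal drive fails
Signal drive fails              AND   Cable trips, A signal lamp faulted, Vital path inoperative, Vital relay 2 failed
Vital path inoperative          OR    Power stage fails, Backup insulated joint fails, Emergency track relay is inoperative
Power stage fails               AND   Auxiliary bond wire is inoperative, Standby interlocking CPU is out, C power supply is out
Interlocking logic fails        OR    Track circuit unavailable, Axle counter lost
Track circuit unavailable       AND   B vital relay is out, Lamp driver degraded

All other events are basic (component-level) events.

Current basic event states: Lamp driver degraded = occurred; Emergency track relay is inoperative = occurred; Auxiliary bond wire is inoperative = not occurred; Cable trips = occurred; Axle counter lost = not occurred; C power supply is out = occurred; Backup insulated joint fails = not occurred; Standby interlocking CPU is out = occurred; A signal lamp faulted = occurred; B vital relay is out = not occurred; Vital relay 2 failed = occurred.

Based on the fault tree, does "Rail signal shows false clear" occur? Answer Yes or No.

Track circuit unavailable [AND]: B vital relay is out=not, Lamp driver degraded=occurs → not all inputs occur → does not occur.
Interlocking logic fails [OR]: Track circuit unavailable=not, Axle counter lost=not → no input occurs → does not occur.
Power stage fails [AND]: Auxiliary bond wire is inoperative=not, Standby interlocking CPU is out=occurs, C power supply is out=occurs → not all inputs occur → does not occur.
Vital path inoperative [OR]: Power stage fails=not, Backup insulated joint fails=not, Emergency track relay is inoperative=occurs → at least one input occurs → occurs.
Signal drive fails [AND]: Cable trips=occurs, A signal lamp faulted=occurs, Vital path inoperative=occurs, Vital relay 2 failed=occurs → all inputs occur → occurs.
Rail signal shows false clear [OR]: Interlocking logic fails=not, Signal drive fails=occurs → at least one input occurs → occurs.

Yes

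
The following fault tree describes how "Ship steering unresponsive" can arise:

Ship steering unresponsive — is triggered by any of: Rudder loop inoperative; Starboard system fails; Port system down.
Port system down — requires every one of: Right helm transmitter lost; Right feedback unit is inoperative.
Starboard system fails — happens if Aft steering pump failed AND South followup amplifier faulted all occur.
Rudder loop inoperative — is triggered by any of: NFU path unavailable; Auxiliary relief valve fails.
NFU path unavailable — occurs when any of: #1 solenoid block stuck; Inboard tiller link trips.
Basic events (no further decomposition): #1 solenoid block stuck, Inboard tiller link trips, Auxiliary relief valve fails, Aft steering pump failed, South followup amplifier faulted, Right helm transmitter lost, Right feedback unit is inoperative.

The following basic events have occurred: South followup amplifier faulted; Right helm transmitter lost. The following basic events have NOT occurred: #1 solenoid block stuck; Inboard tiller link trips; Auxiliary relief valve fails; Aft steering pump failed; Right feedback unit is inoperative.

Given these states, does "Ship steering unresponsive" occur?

No

NFU path unavailable [OR]: #1 solenoid block stuck=not, Inboard tiller link trips=not → no input occurs → does not occur.
Rudder loop inoperative [OR]: NFU path unavailable=not, Auxiliary relief valve fails=not → no input occurs → does not occur.
Starboard system fails [AND]: Aft steering pump failed=not, South followup amplifier faulted=occurs → not all inputs occur → does not occur.
Port system down [AND]: Right helm transmitter lost=occurs, Right feedback unit is inoperative=not → not all inputs occur → does not occur.
Ship steering unresponsive [OR]: Rudder loop inoperative=not, Starboard system fails=not, Port system down=not → no input occurs → does not occur.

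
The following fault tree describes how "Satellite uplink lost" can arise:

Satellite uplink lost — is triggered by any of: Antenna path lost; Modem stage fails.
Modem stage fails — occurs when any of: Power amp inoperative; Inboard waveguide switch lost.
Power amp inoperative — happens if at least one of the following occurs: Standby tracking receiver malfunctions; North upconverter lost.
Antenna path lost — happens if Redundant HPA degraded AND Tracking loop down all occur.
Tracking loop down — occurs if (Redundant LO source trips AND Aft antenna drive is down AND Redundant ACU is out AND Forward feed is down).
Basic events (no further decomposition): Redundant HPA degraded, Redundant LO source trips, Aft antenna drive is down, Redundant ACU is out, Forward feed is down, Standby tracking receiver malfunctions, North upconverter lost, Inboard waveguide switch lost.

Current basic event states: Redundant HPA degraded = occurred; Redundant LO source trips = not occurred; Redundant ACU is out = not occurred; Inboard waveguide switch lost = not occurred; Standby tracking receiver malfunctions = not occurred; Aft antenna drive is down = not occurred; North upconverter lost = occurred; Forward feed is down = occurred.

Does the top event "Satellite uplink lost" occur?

Yes

Tracking loop down [AND]: Redundant LO source trips=not, Aft antenna drive is down=not, Redundant ACU is out=not, Forward feed is down=occurs → not all inputs occur → does not occur.
Antenna path lost [AND]: Redundant HPA degraded=occurs, Tracking loop down=not → not all inputs occur → does not occur.
Power amp inoperative [OR]: Standby tracking receiver malfunctions=not, North upconverter lost=occurs → at least one input occurs → occurs.
Modem stage fails [OR]: Power amp inoperative=occurs, Inboard waveguide switch lost=not → at least one input occurs → occurs.
Satellite uplink lost [OR]: Antenna path lost=not, Modem stage fails=occurs → at least one input occurs → occurs.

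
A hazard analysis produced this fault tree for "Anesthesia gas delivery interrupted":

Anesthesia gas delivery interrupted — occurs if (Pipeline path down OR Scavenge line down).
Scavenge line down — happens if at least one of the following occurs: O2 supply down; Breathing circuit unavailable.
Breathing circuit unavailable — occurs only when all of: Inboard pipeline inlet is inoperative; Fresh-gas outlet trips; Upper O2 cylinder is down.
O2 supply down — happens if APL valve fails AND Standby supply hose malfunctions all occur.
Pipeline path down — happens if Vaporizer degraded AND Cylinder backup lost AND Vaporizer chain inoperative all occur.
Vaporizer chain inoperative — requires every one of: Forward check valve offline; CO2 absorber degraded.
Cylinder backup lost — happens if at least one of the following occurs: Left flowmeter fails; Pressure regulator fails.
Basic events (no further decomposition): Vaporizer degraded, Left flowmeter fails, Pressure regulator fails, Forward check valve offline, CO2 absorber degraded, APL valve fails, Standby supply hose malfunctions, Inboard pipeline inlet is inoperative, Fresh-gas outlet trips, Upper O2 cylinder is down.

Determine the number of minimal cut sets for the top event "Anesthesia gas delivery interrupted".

Cylinder backup lost [OR]: union of children's cut sets → 2 cut set(s).
Vaporizer chain inoperative [AND]: one cut set from each child combined → 1 × 1 = 1 cut set(s).
Pipeline path down [AND]: one cut set from each child combined → 1 × 2 × 1 = 2 cut set(s).
O2 supply down [AND]: one cut set from each child combined → 1 × 1 = 1 cut set(s).
Breathing circuit unavailable [AND]: one cut set from each child combined → 1 × 1 × 1 = 1 cut set(s).
Scavenge line down [OR]: union of children's cut sets → 2 cut set(s).
Anesthesia gas delivery interrupted [OR]: union of children's cut sets → 4 cut set(s).
Minimal cut sets: {CO2 absorber degraded, Forward check valve offline, Left flowmeter fails, Vaporizer degraded}; {CO2 absorber degraded, Forward check valve offline, Pressure regulator fails, Vaporizer degraded}; {APL valve fails, Standby supply hose malfunctions}; {Fresh-gas outlet trips, Inboard pipeline inlet is inoperative, Upper O2 cylinder is down}.

4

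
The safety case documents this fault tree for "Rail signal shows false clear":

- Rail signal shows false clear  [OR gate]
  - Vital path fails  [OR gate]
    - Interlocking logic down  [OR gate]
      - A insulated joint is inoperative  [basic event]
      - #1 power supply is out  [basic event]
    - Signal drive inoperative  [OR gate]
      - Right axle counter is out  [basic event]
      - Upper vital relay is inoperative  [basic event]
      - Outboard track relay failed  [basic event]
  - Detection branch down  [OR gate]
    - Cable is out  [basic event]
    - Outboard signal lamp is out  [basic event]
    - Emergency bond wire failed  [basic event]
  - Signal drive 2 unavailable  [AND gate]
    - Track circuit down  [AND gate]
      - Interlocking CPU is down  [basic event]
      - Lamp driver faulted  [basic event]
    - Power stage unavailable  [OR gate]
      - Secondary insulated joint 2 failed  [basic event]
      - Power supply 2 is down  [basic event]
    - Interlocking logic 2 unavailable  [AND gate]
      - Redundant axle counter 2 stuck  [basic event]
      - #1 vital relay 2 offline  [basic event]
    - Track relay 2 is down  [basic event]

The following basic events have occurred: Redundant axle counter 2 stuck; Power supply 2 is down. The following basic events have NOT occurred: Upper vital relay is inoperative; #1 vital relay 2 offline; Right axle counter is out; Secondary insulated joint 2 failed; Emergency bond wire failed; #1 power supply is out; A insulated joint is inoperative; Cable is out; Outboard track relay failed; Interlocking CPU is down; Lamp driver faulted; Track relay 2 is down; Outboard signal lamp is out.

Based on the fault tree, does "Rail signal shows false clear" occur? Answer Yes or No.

No

Interlocking logic down [OR]: A insulated joint is inoperative=not, #1 power supply is out=not → no input occurs → does not occur.
Signal drive inoperative [OR]: Right axle counter is out=not, Upper vital relay is inoperative=not, Outboard track relay failed=not → no input occurs → does not occur.
Vital path fails [OR]: Interlocking logic down=not, Signal drive inoperative=not → no input occurs → does not occur.
Detection branch down [OR]: Cable is out=not, Outboard signal lamp is out=not, Emergency bond wire failed=not → no input occurs → does not occur.
Track circuit down [AND]: Interlocking CPU is down=not, Lamp driver faulted=not → not all inputs occur → does not occur.
Power stage unavailable [OR]: Secondary insulated joint 2 failed=not, Power supply 2 is down=occurs → at least one input occurs → occurs.
Interlocking logic 2 unavailable [AND]: Redundant axle counter 2 stuck=occurs, #1 vital relay 2 offline=not → not all inputs occur → does not occur.
Signal drive 2 unavailable [AND]: Track circuit down=not, Power stage unavailable=occurs, Interlocking logic 2 unavailable=not, Track relay 2 is down=not → not all inputs occur → does not occur.
Rail signal shows false clear [OR]: Vital path fails=not, Detection branch down=not, Signal drive 2 unavailable=not → no input occurs → does not occur.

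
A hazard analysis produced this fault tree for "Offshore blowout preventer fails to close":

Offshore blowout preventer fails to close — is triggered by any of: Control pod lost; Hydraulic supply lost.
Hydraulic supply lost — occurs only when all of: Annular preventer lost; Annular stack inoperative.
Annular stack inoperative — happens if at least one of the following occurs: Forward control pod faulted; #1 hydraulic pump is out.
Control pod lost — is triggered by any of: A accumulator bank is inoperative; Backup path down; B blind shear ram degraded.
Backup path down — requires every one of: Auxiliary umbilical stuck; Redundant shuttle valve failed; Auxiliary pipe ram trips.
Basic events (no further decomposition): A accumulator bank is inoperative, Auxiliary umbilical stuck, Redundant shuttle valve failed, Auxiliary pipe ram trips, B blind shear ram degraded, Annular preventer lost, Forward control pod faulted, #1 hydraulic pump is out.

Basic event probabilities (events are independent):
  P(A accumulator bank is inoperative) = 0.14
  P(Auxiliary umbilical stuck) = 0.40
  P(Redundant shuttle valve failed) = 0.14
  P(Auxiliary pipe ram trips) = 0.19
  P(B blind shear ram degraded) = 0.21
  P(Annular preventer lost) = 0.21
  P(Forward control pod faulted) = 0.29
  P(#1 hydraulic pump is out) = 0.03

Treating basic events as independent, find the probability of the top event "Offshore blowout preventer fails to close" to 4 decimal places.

P(Backup path down) [AND] = 0.40 × 0.14 × 0.19 = 0.010640
P(Control pod lost) [OR] = 1 − (1−0.14) × (1−0.010640) × (1−0.21) = 0.327829
P(Annular stack inoperative) [OR] = 1 − (1−0.29) × (1−0.03) = 0.311300
P(Hydraulic supply lost) [AND] = 0.21 × 0.311300 = 0.065373
P(Offshore blowout preventer fails to close) [OR] = 1 − (1−0.327829) × (1−0.065373) = 0.371771
Rounded to 4 decimal places: P(Offshore blowout preventer fails to close) ≈ 0.3718.

0.3718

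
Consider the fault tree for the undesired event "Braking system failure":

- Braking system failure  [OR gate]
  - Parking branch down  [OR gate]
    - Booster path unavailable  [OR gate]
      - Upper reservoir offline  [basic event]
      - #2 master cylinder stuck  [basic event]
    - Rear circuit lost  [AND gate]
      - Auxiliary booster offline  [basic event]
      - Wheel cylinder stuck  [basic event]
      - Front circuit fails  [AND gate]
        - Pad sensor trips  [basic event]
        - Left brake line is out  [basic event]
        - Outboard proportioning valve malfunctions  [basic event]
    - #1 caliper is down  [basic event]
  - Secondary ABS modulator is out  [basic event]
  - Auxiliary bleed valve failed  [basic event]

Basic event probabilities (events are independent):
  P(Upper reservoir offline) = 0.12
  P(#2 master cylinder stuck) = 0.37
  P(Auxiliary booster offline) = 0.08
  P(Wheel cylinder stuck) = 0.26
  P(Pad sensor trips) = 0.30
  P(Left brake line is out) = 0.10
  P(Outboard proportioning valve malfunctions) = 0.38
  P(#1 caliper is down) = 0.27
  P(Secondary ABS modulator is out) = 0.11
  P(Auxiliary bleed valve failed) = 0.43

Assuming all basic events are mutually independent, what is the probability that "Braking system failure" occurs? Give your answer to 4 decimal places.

P(Booster path unavailable) [OR] = 1 − (1−0.12) × (1−0.37) = 0.445600
P(Front circuit fails) [AND] = 0.30 × 0.10 × 0.38 = 0.011400
P(Rear circuit lost) [AND] = 0.08 × 0.26 × 0.011400 = 0.000237
P(Parking branch down) [OR] = 1 − (1−0.445600) × (1−0.000237) × (1−0.27) = 0.595384
P(Braking system failure) [OR] = 1 − (1−0.595384) × (1−0.11) × (1−0.43) = 0.794738
Rounded to 4 decimal places: P(Braking system failure) ≈ 0.7947.

0.7947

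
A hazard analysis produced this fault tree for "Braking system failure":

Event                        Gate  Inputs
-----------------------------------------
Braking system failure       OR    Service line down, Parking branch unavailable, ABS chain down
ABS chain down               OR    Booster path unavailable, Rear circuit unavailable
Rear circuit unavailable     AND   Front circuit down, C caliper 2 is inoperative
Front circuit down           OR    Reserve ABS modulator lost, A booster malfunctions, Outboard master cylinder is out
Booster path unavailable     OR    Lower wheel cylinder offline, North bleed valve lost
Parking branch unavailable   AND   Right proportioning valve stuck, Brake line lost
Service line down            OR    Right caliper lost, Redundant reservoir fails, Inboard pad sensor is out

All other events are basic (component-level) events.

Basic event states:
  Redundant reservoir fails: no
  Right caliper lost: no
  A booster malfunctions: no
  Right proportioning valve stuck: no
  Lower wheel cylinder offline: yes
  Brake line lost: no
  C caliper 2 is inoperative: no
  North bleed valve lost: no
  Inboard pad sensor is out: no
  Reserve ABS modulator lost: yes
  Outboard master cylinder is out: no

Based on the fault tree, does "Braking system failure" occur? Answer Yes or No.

Service line down [OR]: Right caliper lost=not, Redundant reservoir fails=not, Inboard pad sensor is out=not → no input occurs → does not occur.
Parking branch unavailable [AND]: Right proportioning valve stuck=not, Brake line lost=not → not all inputs occur → does not occur.
Booster path unavailable [OR]: Lower wheel cylinder offline=occurs, North bleed valve lost=not → at least one input occurs → occurs.
Front circuit down [OR]: Reserve ABS modulator lost=occurs, A booster malfunctions=not, Outboard master cylinder is out=not → at least one input occurs → occurs.
Rear circuit unavailable [AND]: Front circuit down=occurs, C caliper 2 is inoperative=not → not all inputs occur → does not occur.
ABS chain down [OR]: Booster path unavailable=occurs, Rear circuit unavailable=not → at least one input occurs → occurs.
Braking system failure [OR]: Service line down=not, Parking branch unavailable=not, ABS chain down=occurs → at least one input occurs → occurs.

Yes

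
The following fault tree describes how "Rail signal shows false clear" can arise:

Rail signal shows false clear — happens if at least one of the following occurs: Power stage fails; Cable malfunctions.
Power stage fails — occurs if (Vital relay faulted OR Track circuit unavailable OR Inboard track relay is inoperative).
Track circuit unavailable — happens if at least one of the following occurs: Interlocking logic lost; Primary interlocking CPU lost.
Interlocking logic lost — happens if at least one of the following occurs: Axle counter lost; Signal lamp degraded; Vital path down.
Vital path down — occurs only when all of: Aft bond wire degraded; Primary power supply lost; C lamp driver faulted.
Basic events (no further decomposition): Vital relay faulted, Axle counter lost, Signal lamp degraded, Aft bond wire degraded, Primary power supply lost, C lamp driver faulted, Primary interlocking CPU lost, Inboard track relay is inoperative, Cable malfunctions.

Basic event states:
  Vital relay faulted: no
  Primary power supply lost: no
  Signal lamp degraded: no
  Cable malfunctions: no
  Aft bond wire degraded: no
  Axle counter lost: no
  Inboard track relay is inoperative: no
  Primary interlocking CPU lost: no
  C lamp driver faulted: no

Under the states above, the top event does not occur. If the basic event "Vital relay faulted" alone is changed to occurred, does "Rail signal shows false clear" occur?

Counterfactual: set "Vital relay faulted" to occurred.
Vital path down [AND]: Aft bond wire degraded=not, Primary power supply lost=not, C lamp driver faulted=not → not all inputs occur → does not occur.
Interlocking logic lost [OR]: Axle counter lost=not, Signal lamp degraded=not, Vital path down=not → no input occurs → does not occur.
Track circuit unavailable [OR]: Interlocking logic lost=not, Primary interlocking CPU lost=not → no input occurs → does not occur.
Power stage fails [OR]: Vital relay faulted=occurs, Track circuit unavailable=not, Inboard track relay is inoperative=not → at least one input occurs → occurs.
Rail signal shows false clear [OR]: Power stage fails=occurs, Cable malfunctions=not → at least one input occurs → occurs.

Yes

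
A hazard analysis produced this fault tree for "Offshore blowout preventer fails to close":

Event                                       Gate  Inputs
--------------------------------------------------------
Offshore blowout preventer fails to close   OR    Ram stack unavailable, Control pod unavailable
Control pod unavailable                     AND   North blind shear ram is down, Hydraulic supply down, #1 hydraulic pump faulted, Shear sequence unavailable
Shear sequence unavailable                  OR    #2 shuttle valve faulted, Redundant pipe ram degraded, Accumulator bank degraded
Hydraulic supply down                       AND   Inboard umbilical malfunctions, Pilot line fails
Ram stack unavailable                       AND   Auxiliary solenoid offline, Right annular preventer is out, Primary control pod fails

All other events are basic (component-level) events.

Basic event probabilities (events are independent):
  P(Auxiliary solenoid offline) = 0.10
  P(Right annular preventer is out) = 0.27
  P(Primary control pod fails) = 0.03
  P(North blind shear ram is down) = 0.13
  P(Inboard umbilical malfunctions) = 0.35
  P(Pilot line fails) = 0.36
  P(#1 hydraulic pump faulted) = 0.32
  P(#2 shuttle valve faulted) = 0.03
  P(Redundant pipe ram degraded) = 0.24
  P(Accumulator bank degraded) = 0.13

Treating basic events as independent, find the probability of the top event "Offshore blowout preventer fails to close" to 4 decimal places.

P(Ram stack unavailable) [AND] = 0.10 × 0.27 × 0.03 = 0.000810
P(Hydraulic supply down) [AND] = 0.35 × 0.36 = 0.126000
P(Shear sequence unavailable) [OR] = 1 − (1−0.03) × (1−0.24) × (1−0.13) = 0.358636
P(Control pod unavailable) [AND] = 0.13 × 0.126000 × 0.32 × 0.358636 = 0.001880
P(Offshore blowout preventer fails to close) [OR] = 1 − (1−0.000810) × (1−0.001880) = 0.002688
Rounded to 4 decimal places: P(Offshore blowout preventer fails to close) ≈ 0.0027.

0.0027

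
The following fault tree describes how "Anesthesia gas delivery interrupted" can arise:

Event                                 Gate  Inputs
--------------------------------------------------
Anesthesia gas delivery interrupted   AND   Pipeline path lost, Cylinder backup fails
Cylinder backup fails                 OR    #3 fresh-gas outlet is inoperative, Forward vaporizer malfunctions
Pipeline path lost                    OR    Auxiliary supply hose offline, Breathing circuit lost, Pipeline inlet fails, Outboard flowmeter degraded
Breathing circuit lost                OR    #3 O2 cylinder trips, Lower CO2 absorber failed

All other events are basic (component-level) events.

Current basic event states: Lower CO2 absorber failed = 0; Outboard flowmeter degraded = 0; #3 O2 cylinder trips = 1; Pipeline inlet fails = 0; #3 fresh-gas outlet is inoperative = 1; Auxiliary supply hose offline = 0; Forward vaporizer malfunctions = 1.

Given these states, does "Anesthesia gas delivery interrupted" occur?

Breathing circuit lost [OR]: #3 O2 cylinder trips=occurs, Lower CO2 absorber failed=not → at least one input occurs → occurs.
Pipeline path lost [OR]: Auxiliary supply hose offline=not, Breathing circuit lost=occurs, Pipeline inlet fails=not, Outboard flowmeter degraded=not → at least one input occurs → occurs.
Cylinder backup fails [OR]: #3 fresh-gas outlet is inoperative=occurs, Forward vaporizer malfunctions=occurs → at least one input occurs → occurs.
Anesthesia gas delivery interrupted [AND]: Pipeline path lost=occurs, Cylinder backup fails=occurs → all inputs occur → occurs.

Yes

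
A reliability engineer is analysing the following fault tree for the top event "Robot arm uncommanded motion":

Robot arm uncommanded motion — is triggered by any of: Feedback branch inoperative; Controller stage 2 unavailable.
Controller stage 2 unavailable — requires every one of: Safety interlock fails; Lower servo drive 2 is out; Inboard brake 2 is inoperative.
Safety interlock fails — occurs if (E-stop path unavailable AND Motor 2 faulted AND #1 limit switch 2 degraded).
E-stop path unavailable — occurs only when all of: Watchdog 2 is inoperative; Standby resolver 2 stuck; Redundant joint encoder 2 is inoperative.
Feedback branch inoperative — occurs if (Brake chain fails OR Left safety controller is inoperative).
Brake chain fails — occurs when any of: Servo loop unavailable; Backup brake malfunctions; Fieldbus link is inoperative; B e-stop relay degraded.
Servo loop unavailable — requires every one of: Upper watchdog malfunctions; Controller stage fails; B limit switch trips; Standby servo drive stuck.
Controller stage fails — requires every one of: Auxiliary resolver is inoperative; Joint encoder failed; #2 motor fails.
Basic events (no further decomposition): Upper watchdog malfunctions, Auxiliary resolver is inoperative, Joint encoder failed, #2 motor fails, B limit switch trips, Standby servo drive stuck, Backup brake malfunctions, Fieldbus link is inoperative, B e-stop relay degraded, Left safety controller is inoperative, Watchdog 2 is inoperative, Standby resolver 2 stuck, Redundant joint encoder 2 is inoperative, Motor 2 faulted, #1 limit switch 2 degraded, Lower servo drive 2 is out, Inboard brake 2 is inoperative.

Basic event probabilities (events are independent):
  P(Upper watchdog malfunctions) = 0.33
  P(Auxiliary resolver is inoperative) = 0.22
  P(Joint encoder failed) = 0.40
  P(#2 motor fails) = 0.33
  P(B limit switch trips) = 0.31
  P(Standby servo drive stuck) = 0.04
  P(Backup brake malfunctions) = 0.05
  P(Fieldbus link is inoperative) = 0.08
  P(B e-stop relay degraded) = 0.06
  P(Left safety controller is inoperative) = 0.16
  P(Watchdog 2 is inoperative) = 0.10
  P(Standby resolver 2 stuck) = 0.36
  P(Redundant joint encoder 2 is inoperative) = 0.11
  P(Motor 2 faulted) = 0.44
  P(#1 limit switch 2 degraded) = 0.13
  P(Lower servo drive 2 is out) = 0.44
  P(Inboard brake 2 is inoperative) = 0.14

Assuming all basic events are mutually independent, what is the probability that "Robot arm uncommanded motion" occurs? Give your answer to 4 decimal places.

P(Controller stage fails) [AND] = 0.22 × 0.40 × 0.33 = 0.029040
P(Servo loop unavailable) [AND] = 0.33 × 0.029040 × 0.31 × 0.04 = 0.000119
P(Brake chain fails) [OR] = 1 − (1−0.000119) × (1−0.05) × (1−0.08) × (1−0.06) = 0.178538
P(Feedback branch inoperative) [OR] = 1 − (1−0.178538) × (1−0.16) = 0.309972
P(E-stop path unavailable) [AND] = 0.10 × 0.36 × 0.11 = 0.003960
P(Safety interlock fails) [AND] = 0.003960 × 0.44 × 0.13 = 0.000227
P(Controller stage 2 unavailable) [AND] = 0.000227 × 0.44 × 0.14 = 0.000014
P(Robot arm uncommanded motion) [OR] = 1 − (1−0.309972) × (1−0.000014) = 0.309982
Rounded to 4 decimal places: P(Robot arm uncommanded motion) ≈ 0.3100.

0.3100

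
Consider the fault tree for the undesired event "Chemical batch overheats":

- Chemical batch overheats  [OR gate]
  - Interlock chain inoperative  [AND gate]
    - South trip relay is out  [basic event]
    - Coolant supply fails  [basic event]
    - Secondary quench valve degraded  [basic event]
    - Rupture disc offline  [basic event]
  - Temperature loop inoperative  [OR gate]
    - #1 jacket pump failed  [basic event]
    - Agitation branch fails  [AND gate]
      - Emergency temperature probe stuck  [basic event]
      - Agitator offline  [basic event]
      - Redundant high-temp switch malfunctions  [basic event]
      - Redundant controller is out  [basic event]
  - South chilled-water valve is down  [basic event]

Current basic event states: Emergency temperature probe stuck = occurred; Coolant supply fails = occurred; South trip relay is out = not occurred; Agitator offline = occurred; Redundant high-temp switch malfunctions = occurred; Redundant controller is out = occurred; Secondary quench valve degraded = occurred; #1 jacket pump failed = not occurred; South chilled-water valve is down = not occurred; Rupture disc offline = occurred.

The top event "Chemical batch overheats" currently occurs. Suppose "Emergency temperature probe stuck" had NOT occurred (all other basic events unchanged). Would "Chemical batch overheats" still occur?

Counterfactual: set "Emergency temperature probe stuck" to not occurred.
Interlock chain inoperative [AND]: South trip relay is out=not, Coolant supply fails=occurs, Secondary quench valve degraded=occurs, Rupture disc offline=occurs → not all inputs occur → does not occur.
Agitation branch fails [AND]: Emergency temperature probe stuck=not, Agitator offline=occurs, Redundant high-temp switch malfunctions=occurs, Redundant controller is out=occurs → not all inputs occur → does not occur.
Temperature loop inoperative [OR]: #1 jacket pump failed=not, Agitation branch fails=not → no input occurs → does not occur.
Chemical batch overheats [OR]: Interlock chain inoperative=not, Temperature loop inoperative=not, South chilled-water valve is down=not → no input occurs → does not occur.

No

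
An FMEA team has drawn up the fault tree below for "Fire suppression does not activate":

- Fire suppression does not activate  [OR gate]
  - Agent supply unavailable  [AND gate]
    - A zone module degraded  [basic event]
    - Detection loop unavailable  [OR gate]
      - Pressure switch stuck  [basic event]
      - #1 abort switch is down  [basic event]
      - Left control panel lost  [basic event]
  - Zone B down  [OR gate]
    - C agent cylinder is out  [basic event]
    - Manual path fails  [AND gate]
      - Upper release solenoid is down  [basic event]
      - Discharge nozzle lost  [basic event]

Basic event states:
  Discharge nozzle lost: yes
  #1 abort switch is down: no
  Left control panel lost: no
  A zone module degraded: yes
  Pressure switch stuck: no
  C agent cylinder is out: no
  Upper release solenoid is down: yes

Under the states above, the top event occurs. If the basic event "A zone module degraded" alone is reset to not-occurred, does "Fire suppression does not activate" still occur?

Counterfactual: set "A zone module degraded" to not occurred.
Detection loop unavailable [OR]: Pressure switch stuck=not, #1 abort switch is down=not, Left control panel lost=not → no input occurs → does not occur.
Agent supply unavailable [AND]: A zone module degraded=not, Detection loop unavailable=not → not all inputs occur → does not occur.
Manual path fails [AND]: Upper release solenoid is down=occurs, Discharge nozzle lost=occurs → all inputs occur → occurs.
Zone B down [OR]: C agent cylinder is out=not, Manual path fails=occurs → at least one input occurs → occurs.
Fire suppression does not activate [OR]: Agent supply unavailable=not, Zone B down=occurs → at least one input occurs → occurs.

Yes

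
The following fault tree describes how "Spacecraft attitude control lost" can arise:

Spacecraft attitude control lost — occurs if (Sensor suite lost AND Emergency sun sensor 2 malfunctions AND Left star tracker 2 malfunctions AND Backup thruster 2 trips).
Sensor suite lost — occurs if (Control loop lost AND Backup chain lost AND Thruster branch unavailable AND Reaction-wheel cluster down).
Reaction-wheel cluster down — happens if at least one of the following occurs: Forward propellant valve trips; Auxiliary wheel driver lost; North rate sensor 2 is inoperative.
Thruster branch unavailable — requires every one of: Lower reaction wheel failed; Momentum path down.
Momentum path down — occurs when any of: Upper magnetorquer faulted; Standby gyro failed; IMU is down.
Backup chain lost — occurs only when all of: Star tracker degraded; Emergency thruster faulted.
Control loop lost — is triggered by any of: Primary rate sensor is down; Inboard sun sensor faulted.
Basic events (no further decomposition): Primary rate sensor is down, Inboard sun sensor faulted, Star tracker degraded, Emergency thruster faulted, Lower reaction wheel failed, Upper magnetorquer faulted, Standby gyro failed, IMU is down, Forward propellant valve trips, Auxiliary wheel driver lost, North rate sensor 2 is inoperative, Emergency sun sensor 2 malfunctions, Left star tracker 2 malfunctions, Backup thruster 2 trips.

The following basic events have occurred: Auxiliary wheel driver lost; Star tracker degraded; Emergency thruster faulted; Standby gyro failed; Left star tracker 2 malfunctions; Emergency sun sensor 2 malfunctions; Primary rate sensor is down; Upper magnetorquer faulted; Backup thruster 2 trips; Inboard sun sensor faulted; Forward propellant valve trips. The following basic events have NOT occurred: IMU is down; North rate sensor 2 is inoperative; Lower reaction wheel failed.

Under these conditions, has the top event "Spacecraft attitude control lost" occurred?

No

Control loop lost [OR]: Primary rate sensor is down=occurs, Inboard sun sensor faulted=occurs → at least one input occurs → occurs.
Backup chain lost [AND]: Star tracker degraded=occurs, Emergency thruster faulted=occurs → all inputs occur → occurs.
Momentum path down [OR]: Upper magnetorquer faulted=occurs, Standby gyro failed=occurs, IMU is down=not → at least one input occurs → occurs.
Thruster branch unavailable [AND]: Lower reaction wheel failed=not, Momentum path down=occurs → not all inputs occur → does not occur.
Reaction-wheel cluster down [OR]: Forward propellant valve trips=occurs, Auxiliary wheel driver lost=occurs, North rate sensor 2 is inoperative=not → at least one input occurs → occurs.
Sensor suite lost [AND]: Control loop lost=occurs, Backup chain lost=occurs, Thruster branch unavailable=not, Reaction-wheel cluster down=occurs → not all inputs occur → does not occur.
Spacecraft attitude control lost [AND]: Sensor suite lost=not, Emergency sun sensor 2 malfunctions=occurs, Left star tracker 2 malfunctions=occurs, Backup thruster 2 trips=occurs → not all inputs occur → does not occur.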